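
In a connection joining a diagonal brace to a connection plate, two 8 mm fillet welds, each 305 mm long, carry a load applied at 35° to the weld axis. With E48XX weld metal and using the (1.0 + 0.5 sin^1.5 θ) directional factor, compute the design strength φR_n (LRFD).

φR_n ≈ 907 kN

E48XX → F_EXX = 480 MPa.
t_e = 0.707 × 8 = 5.656 mm; A_we = 5.656 × 610 = 3450 mm².
Directional factor: 1.0 + 0.5 sin^1.5(35°) = 1.217.
F_nw = 0.6 × 480 × 1.217 = 350.6 MPa.
φR_n = 0.75 × 350.6 × 3450 × 10⁻³ = 907.1 kN.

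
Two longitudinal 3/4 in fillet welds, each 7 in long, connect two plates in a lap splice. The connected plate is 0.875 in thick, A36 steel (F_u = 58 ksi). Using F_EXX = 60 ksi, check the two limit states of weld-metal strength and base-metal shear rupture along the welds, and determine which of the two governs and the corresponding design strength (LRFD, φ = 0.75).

φR_n ≈ 200 kip (weld metal governs)

t_e = 0.707 × 0.75 = 0.5302 in; L = 14 in.
Weld metal: φR_n = 0.75 × 0.6 × 60 × 0.5302 × 14 = 200.4 kip.
Base metal (shear rupture): φR_n = 0.75 × 0.6 × 58 × 0.875 × 14 = 319.7 kip.
Governing: weld metal.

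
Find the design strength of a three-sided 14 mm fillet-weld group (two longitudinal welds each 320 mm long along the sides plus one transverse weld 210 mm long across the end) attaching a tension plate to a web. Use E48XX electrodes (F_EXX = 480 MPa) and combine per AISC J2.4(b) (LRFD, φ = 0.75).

φR_n ≈ 1840 kN

t_e = 0.707 × 14 = 9.898 mm.
R_nwl = 0.6 × 480 × 9.898 × 640 × 10⁻³ = 1824 kN (longitudinal, 2 welds).
R_nwt = 0.6 × 480 × 9.898 × 210 × 10⁻³ = 598.6 kN (transverse, base value).
(i) R_nwl + R_nwt = 2423 kN; (ii) 0.85 R_nwl + 1.5 R_nwt = 2449 kN.
R_n = max = 2449 kN [governs: (ii)]; φR_n = 1837 kN.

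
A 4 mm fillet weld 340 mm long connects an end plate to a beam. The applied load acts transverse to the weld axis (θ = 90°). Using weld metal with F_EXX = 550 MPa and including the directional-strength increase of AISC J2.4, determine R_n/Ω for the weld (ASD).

t_e = 0.707 × 4 = 2.828 mm; A_we = 2.828 × 340 = 961.5 mm².
Directional factor: 1.0 + 0.5 sin^1.5(90°) = 1.5.
F_nw = 0.6 × 550 × 1.5 = 495 MPa.
R_n/Ω = (495 × 961.5) / 2.0 × 10⁻³ = 238 kN.

R_n/Ω ≈ 238 kN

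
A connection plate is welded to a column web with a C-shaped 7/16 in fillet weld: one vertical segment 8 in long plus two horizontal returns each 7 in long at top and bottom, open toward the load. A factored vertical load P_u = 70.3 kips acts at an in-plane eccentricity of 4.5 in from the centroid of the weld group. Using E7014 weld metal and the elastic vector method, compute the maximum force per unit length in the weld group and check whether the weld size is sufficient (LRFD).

f_max ≈ 7.82 kip/in; adequate

E70XX → F_EXX = 70 ksi.
Total weld length L_w = 22 in. Treat welds as unit-width lines.
Centroid: x̄ = 2×7×3.5 / 22 = 2.227 in from the vertical weld.
Polar moment about centroid: J = I_x + I_y = [8³/12 + 2×7×4²] + [8×2.227² + 2(7³/12 + 7×1.273²)] = 386.2 in³.
Direct shear f_v = P/L_w = 70.3 / 22 = 3.195 kip/in (vertical).
Torsion M = P·e = 70.3 × 4.5 = 316.35 kip·in.
Critical point at (x, y) = (4.773, 4) from centroid. f_tx = M·y/J = 3.277 kip/in; f_ty = M·x/J = 3.91 kip/in.
Resultant f_max = √[f_tx² + (f_v + f_ty)²] = √[3.277² + (3.195 + 3.91)²] = 7.824 kip/in.
Capacity per unit length: φr_n = 0.75 × 0.6 × 70 × (0.707 × 0.4375) = 9.743 kip/in.
7.824 ≤ 9.743 → adequate.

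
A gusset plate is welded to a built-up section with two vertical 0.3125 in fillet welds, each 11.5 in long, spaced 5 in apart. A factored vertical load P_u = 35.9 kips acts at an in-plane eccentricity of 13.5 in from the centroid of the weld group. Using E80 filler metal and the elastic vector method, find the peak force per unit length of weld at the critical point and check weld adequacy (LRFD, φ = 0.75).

f_max ≈ 8.4 kip/in; NOT adequate

E80XX → F_EXX = 80 ksi.
Total weld length L_w = 23 in. Treat welds as unit-width lines.
Polar moment about centroid: J = 2[d³/12 + d(b/2)²] = 2[11.5³/12 + 11.5×2.5²] = 397.2 in³.
Direct shear f_v = P/L_w = 35.9 / 23 = 1.561 kip/in (vertical).
Torsion M = P·e = 35.9 × 13.5 = 484.65 kip·in.
Critical point at (x, y) = (2.5, 5.75) from centroid. f_tx = M·y/J = 7.015 kip/in; f_ty = M·x/J = 3.05 kip/in.
Resultant f_max = √[f_tx² + (f_v + f_ty)²] = √[7.015² + (1.561 + 3.05)²] = 8.395 kip/in.
Capacity per unit length: φr_n = 0.75 × 0.6 × 80 × (0.707 × 0.3125) = 7.954 kip/in.
8.395 > 7.954 → NOT adequate.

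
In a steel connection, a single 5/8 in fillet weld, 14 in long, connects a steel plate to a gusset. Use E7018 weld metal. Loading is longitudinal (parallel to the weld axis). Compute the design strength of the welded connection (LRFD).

φR_n ≈ 195 kips

E70XX → F_EXX = 70 ksi.
Effective throat t_e = 0.707 × 0.625 = 0.4419 in.
Total length L = 14 in; A_we = 0.4419 × 14 = 6.186 in².
F_nw = 0.6 F_EXX = 0.6 × 70 = 42 ksi.
φR_n = 0.75 × 42 × 6.186 = 194.9 kips.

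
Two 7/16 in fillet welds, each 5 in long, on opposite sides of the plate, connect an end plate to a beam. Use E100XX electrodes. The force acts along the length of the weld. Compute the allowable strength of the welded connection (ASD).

R_n/Ω ≈ 92.8 kip

E100XX → F_EXX = 100 ksi.
Effective throat t_e = 0.707 × 0.4375 = 0.3093 in.
Total length L = 10 in; A_we = 0.3093 × 10 = 3.093 in².
F_nw = 0.6 F_EXX = 0.6 × 100 = 60 ksi.
R_n = 60 × 3.093 = 185.6 kip; R_n/Ω = 185.6/2.0 = 92.79 kip.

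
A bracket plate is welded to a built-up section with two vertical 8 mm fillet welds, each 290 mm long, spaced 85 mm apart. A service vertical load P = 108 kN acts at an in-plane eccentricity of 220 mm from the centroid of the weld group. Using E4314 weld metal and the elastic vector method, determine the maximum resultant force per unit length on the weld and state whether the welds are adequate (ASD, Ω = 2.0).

E43XX → F_EXX = 430 MPa.
Total weld length L_w = 580 mm. Treat welds as unit-width lines.
Polar moment about centroid: J = 2[d³/12 + d(b/2)²] = 2[290³/12 + 290×42.5²] = 5112000 mm³.
Direct shear f_v = P/L_w = 108×10³ / 580 = 186.2 N/mm (vertical).
Torsion M = P·e = 108×10³ × 220 = 23760000 N·mm.
Critical point at (x, y) = (42.5, 145) from centroid. f_tx = M·y/J = 673.9 N/mm; f_ty = M·x/J = 197.5 N/mm.
Resultant f_max = √[f_tx² + (f_v + f_ty)²] = √[673.9² + (186.2 + 197.5)²] = 775.5 N/mm.
Capacity per unit length: r_n/Ω = (1/2.0) × 0.6 × 430 × (0.707 × 8) = 729.6 N/mm.
775.5 > 729.6 → NOT adequate.

f_max ≈ 775 N/mm; NOT adequate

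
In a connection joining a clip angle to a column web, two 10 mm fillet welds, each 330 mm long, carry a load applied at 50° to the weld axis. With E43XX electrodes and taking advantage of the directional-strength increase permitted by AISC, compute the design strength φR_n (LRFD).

E43XX → F_EXX = 430 MPa.
t_e = 0.707 × 10 = 7.07 mm; A_we = 7.07 × 660 = 4666 mm².
Directional factor: 1.0 + 0.5 sin^1.5(50°) = 1.335.
F_nw = 0.6 × 430 × 1.335 = 344.5 MPa.
φR_n = 0.75 × 344.5 × 4666 × 10⁻³ = 1206 kN.

φR_n ≈ 1210 kN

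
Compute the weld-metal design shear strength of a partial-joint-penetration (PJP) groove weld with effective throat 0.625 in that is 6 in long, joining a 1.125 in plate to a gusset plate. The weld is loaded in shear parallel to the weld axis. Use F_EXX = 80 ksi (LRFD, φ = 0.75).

φR_n ≈ 135 kips

Effective throat (given) t_e = 0.625 in.
A_we = 0.625 × 6 = 3.75 in².
F_nw = 0.6 F_EXX = 48 ksi.
φR_n = 0.75 × 48 × 3.75 = 135 kips.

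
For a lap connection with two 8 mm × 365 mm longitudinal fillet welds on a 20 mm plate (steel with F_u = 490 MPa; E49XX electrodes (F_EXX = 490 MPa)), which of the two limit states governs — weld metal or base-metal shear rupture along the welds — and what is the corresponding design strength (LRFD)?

φR_n ≈ 910 kN (weld metal governs)

t_e = 0.707 × 8 = 5.656 mm; L = 730 mm.
Weld metal: φR_n = 0.75 × 0.6 × 490 × 5.656 × 730 × 10⁻³ = 910.4 kN.
Base metal (shear rupture): φR_n = 0.75 × 0.6 × 490 × 20 × 730 × 10⁻³ = 3219 kN.
Governing: weld metal.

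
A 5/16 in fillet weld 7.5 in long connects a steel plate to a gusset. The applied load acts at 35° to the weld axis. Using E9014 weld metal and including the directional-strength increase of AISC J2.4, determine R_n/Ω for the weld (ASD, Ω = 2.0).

E90XX → F_EXX = 90 ksi.
t_e = 0.707 × 0.3125 = 0.2209 in; A_we = 0.2209 × 7.5 = 1.657 in².
Directional factor: 1.0 + 0.5 sin^1.5(35°) = 1.217.
F_nw = 0.6 × 90 × 1.217 = 65.73 ksi.
R_n/Ω = (65.73 × 1.657) / 2.0 = 54.46 kips.

R_n/Ω ≈ 54.5 kips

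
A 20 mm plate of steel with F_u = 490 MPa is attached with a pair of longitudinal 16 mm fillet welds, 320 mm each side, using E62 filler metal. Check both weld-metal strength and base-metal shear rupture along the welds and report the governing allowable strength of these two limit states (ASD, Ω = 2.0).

R_n/Ω ≈ 1350 kN (weld metal governs)

E62XX → F_EXX = 620 MPa.
t_e = 0.707 × 16 = 11.31 mm; L = 640 mm.
Weld metal: R_n/Ω = (1/2.0) × 0.6 × 620 × 11.31 × 640 × 10⁻³ = 1347 kN.
Base metal (shear rupture): R_n/Ω = (1/2.0) × 0.6 × 490 × 20 × 640 × 10⁻³ = 1882 kN.
Governing: weld metal.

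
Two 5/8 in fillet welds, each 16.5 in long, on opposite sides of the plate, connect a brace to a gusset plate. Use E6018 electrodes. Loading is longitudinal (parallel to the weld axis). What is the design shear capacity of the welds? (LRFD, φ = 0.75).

φR_n ≈ 394 kips

E60XX → F_EXX = 60 ksi.
Effective throat t_e = 0.707 × 0.625 = 0.4419 in.
Total length L = 33 in; A_we = 0.4419 × 33 = 14.58 in².
F_nw = 0.6 F_EXX = 0.6 × 60 = 36 ksi.
φR_n = 0.75 × 36 × 14.58 = 393.7 kips.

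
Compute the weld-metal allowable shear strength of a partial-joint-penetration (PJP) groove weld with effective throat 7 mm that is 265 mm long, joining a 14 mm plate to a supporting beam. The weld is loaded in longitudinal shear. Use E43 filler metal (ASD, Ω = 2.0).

R_n/Ω ≈ 239 kN

E43XX → F_EXX = 430 MPa.
Effective throat (given) t_e = 7 mm.
A_we = 7 × 265 = 1855 mm².
F_nw = 0.6 F_EXX = 258 MPa.
R_n/Ω = (258 × 1855) / 2.0 × 10⁻³ = 239.3 kN.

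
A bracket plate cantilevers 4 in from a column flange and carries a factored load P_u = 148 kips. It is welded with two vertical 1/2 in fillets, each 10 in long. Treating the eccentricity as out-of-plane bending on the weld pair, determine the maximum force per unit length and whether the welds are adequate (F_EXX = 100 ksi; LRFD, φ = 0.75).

L_w = 2 × 10 = 20 in; section modulus (unit throat) S = 2 × L²/6 = 33.33 in².
Direct shear f_v = P/L_w = 148/20 = 7.4 kip/in.
Moment M = P × e = 148 × 4 = 592 kip·in; bending f_b = M/S = 17.76 kip/in.
f_max = √(f_v² + f_b²) = √(7.4² + 17.76²) = 19.24 kip/in.
φr_n = 0.75 × 0.6 × 100 × (0.707 × 0.5) = 15.91 kip/in → NOT adequate.

f_max ≈ 19.2 kip/in; NOT adequate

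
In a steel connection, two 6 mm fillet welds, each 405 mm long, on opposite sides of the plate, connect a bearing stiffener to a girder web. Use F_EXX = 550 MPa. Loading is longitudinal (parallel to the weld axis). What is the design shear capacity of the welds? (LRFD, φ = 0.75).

Effective throat t_e = 0.707 × 6 = 4.242 mm.
Total length L = 810 mm; A_we = 4.242 × 810 = 3436 mm².
F_nw = 0.6 F_EXX = 0.6 × 550 = 330 MPa.
φR_n = 0.75 × 330 × 3436 × 10⁻³ = 850.4 kN.

φR_n ≈ 850 kN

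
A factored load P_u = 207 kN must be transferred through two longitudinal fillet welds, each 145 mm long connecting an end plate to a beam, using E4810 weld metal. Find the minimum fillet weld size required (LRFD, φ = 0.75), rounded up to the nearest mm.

E48XX → F_EXX = 480 MPa.
Total weld length L = 290 mm.
Required throat t_e = P_u / (φ × 0.6 F_EXX × L) = 207 / (0.75 × 0.6 × 480 × 290 × 10⁻³) = 3.305 mm.
Required leg w = t_e / 0.707 = 4.674 mm → use 5 mm.

w = 5 mm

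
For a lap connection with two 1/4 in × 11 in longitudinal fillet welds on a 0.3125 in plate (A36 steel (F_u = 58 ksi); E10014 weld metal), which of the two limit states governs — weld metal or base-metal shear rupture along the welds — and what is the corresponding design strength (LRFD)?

φR_n ≈ 175 kip (weld metal governs)

E100XX → F_EXX = 100 ksi.
t_e = 0.707 × 0.25 = 0.1767 in; L = 22 in.
Weld metal: φR_n = 0.75 × 0.6 × 100 × 0.1767 × 22 = 175 kip.
Base metal (shear rupture): φR_n = 0.75 × 0.6 × 58 × 0.3125 × 22 = 179.4 kip.
Governing: weld metal.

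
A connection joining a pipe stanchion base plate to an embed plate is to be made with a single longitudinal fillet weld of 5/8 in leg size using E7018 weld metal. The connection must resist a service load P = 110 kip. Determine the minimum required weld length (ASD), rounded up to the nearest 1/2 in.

L = 12 in

E70XX → F_EXX = 70 ksi.
Throat t_e = 0.707 × 0.625 = 0.4419 in.
r_n/Ω = (0.6 × 70 × 0.4419) / 2.0 = 9.279 kip/in.
L_req = P / (r_n/Ω) = 110 / 9.279 = 11.85 in total.
Round up → use L = 12 in.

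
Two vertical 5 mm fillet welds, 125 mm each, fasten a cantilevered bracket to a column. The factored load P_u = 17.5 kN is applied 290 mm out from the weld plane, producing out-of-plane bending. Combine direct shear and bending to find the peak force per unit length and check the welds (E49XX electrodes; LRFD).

f_max ≈ 977 N/mm; NOT adequate

E49XX → F_EXX = 490 MPa.
L_w = 2 × 125 = 250 mm; section modulus (unit throat) S = 2 × L²/6 = 5208 mm².
Direct shear f_v = P/L_w = 17.5×10³/250 = 70 N/mm.
Moment M = P × e = 17.5×10³ × 290 = 5075000 N·mm; bending f_b = M/S = 974.4 N/mm.
f_max = √(f_v² + f_b²) = √(70² + 974.4²) = 976.9 N/mm.
φr_n = 0.75 × 0.6 × 490 × (0.707 × 5) = 779.5 N/mm → NOT adequate.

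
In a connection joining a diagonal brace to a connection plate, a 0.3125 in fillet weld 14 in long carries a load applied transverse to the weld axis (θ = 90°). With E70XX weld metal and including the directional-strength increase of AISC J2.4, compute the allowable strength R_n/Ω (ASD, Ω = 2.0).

E70XX → F_EXX = 70 ksi.
t_e = 0.707 × 0.3125 = 0.2209 in; A_we = 0.2209 × 14 = 3.093 in².
Directional factor: 1.0 + 0.5 sin^1.5(90°) = 1.5.
F_nw = 0.6 × 70 × 1.5 = 63 ksi.
R_n/Ω = (63 × 3.093) / 2.0 = 97.43 kips.

R_n/Ω ≈ 97.4 kips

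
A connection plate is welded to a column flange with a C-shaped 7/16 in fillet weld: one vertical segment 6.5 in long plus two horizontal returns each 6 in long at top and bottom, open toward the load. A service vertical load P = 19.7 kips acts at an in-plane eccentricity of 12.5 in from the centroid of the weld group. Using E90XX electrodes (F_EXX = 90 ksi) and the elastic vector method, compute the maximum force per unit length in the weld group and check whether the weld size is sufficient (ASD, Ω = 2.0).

f_max ≈ 6.59 kip/in; adequate

Total weld length L_w = 18.5 in. Treat welds as unit-width lines.
Centroid: x̄ = 2×6×3 / 18.5 = 1.946 in from the vertical weld.
Polar moment about centroid: J = I_x + I_y = [6.5³/12 + 2×6×3.25²] + [6.5×1.946² + 2(6³/12 + 6×1.054²)] = 223.6 in³.
Direct shear f_v = P/L_w = 19.7 / 18.5 = 1.065 kip/in (vertical).
Torsion M = P·e = 19.7 × 12.5 = 246.25 kip·in.
Critical point at (x, y) = (4.054, 3.25) from centroid. f_tx = M·y/J = 3.58 kip/in; f_ty = M·x/J = 4.465 kip/in.
Resultant f_max = √[f_tx² + (f_v + f_ty)²] = √[3.58² + (1.065 + 4.465)²] = 6.587 kip/in.
Capacity per unit length: r_n/Ω = (1/2.0) × 0.6 × 90 × (0.707 × 0.4375) = 8.351 kip/in.
6.587 ≤ 8.351 → adequate.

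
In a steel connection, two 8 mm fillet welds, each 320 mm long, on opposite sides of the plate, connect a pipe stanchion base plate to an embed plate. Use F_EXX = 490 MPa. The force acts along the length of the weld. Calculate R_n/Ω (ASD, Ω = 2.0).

Effective throat t_e = 0.707 × 8 = 5.656 mm.
Total length L = 640 mm; A_we = 5.656 × 640 = 3620 mm².
F_nw = 0.6 F_EXX = 0.6 × 490 = 294 MPa.
R_n = 294 × 3620 × 10⁻³ = 1064 kN; R_n/Ω = 1064/2.0 = 532.1 kN.

R_n/Ω ≈ 532 kN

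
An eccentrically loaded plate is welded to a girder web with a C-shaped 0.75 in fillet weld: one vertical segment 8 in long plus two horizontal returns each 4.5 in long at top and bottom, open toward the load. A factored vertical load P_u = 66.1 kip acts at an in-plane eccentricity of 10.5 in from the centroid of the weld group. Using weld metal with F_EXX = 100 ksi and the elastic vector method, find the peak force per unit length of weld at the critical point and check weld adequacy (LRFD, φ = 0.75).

Total weld length L_w = 17 in. Treat welds as unit-width lines.
Centroid: x̄ = 2×4.5×2.25 / 17 = 1.191 in from the vertical weld.
Polar moment about centroid: J = I_x + I_y = [8³/12 + 2×4.5×4²] + [8×1.191² + 2(4.5³/12 + 4.5×1.059²)] = 223.3 in³.
Direct shear f_v = P/L_w = 66.1 / 17 = 3.888 kip/in (vertical).
Torsion M = P·e = 66.1 × 10.5 = 694.05 kip·in.
Critical point at (x, y) = (3.309, 4) from centroid. f_tx = M·y/J = 12.43 kip/in; f_ty = M·x/J = 10.28 kip/in.
Resultant f_max = √[f_tx² + (f_v + f_ty)²] = √[12.43² + (3.888 + 10.28)²] = 18.85 kip/in.
Capacity per unit length: φr_n = 0.75 × 0.6 × 100 × (0.707 × 0.75) = 23.86 kip/in.
18.85 ≤ 23.86 → adequate.

f_max ≈ 18.9 kip/in; adequate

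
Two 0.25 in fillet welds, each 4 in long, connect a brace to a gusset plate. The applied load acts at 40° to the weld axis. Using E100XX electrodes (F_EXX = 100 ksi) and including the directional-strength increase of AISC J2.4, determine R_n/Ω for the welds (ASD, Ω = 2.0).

t_e = 0.707 × 0.25 = 0.1767 in; A_we = 0.1767 × 8 = 1.414 in².
Directional factor: 1.0 + 0.5 sin^1.5(40°) = 1.258.
F_nw = 0.6 × 100 × 1.258 = 75.46 ksi.
R_n/Ω = (75.46 × 1.414) / 2.0 = 53.35 kip.

R_n/Ω ≈ 53.4 kip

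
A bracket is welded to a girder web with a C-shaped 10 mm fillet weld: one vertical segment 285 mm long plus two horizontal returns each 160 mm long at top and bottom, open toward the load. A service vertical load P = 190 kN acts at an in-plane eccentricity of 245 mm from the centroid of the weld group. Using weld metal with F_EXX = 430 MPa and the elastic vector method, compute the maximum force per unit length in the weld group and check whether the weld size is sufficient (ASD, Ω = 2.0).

f_max ≈ 1080 N/mm; NOT adequate

Total weld length L_w = 605 mm. Treat welds as unit-width lines.
Centroid: x̄ = 2×160×80 / 605 = 42.31 mm from the vertical weld.
Polar moment about centroid: J = I_x + I_y = [285³/12 + 2×160×142.5²] + [285×42.31² + 2(160³/12 + 160×37.69²)] = 10070000 mm³.
Direct shear f_v = P/L_w = 190×10³ / 605 = 314 N/mm (vertical).
Torsion M = P·e = 190×10³ × 245 = 46550000 N·mm.
Critical point at (x, y) = (117.7, 142.5) from centroid. f_tx = M·y/J = 658.4 N/mm; f_ty = M·x/J = 543.8 N/mm.
Resultant f_max = √[f_tx² + (f_v + f_ty)²] = √[658.4² + (314 + 543.8)²] = 1081 N/mm.
Capacity per unit length: r_n/Ω = (1/2.0) × 0.6 × 430 × (0.707 × 10) = 912 N/mm.
1081 > 912 → NOT adequate.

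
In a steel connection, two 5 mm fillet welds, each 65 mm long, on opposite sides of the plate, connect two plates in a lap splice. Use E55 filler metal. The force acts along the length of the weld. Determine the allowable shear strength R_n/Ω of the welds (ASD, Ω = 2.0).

E55XX → F_EXX = 550 MPa.
Effective throat t_e = 0.707 × 5 = 3.535 mm.
Total length L = 130 mm; A_we = 3.535 × 130 = 459.5 mm².
F_nw = 0.6 F_EXX = 0.6 × 550 = 330 MPa.
R_n = 330 × 459.5 × 10⁻³ = 151.7 kN; R_n/Ω = 151.7/2.0 = 75.83 kN.

R_n/Ω ≈ 75.8 kN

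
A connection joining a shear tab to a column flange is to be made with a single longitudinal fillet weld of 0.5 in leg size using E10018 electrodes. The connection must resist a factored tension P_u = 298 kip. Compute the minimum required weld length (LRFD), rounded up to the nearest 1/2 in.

E100XX → F_EXX = 100 ksi.
Throat t_e = 0.707 × 0.5 = 0.3535 in.
φr_n = 0.75 × 0.6 × 100 × 0.3535 = 15.91 kip/in.
L_req = P_u / φr_n = 298 / 15.91 = 18.73 in total.
Round up → use L = 19 in.

L = 19 in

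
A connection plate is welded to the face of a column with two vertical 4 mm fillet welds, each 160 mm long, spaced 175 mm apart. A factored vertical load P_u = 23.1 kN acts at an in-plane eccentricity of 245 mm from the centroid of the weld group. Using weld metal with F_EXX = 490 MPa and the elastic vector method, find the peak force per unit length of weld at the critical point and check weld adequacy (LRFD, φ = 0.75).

f_max ≈ 272 N/mm; adequate

Total weld length L_w = 320 mm. Treat welds as unit-width lines.
Polar moment about centroid: J = 2[d³/12 + d(b/2)²] = 2[160³/12 + 160×87.5²] = 3133000 mm³.
Direct shear f_v = P/L_w = 23.1×10³ / 320 = 72.19 N/mm (vertical).
Torsion M = P·e = 23.1×10³ × 245 = 5659500 N·mm.
Critical point at (x, y) = (87.5, 80) from centroid. f_tx = M·y/J = 144.5 N/mm; f_ty = M·x/J = 158.1 N/mm.
Resultant f_max = √[f_tx² + (f_v + f_ty)²] = √[144.5² + (72.19 + 158.1)²] = 271.9 N/mm.
Capacity per unit length: φr_n = 0.75 × 0.6 × 490 × (0.707 × 4) = 623.6 N/mm.
271.9 ≤ 623.6 → adequate.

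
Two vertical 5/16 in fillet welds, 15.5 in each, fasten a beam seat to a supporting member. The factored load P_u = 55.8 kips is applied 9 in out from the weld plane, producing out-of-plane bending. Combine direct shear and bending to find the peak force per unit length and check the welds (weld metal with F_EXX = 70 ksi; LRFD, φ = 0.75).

f_max ≈ 6.52 kip/in; adequate

L_w = 2 × 15.5 = 31 in; section modulus (unit throat) S = 2 × L²/6 = 80.08 in².
Direct shear f_v = P/L_w = 55.8/31 = 1.8 kip/in.
Moment M = P × e = 55.8 × 9 = 502.2 kip·in; bending f_b = M/S = 6.271 kip/in.
f_max = √(f_v² + f_b²) = √(1.8² + 6.271²) = 6.524 kip/in.
φr_n = 0.75 × 0.6 × 70 × (0.707 × 0.3125) = 6.96 kip/in → adequate.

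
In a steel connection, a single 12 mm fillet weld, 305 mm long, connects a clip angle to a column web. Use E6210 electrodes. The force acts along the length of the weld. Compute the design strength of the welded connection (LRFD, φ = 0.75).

E62XX → F_EXX = 620 MPa.
Effective throat t_e = 0.707 × 12 = 8.484 mm.
Total length L = 305 mm; A_we = 8.484 × 305 = 2588 mm².
F_nw = 0.6 F_EXX = 0.6 × 620 = 372 MPa.
φR_n = 0.75 × 372 × 2588 × 10⁻³ = 721.9 kN.

φR_n ≈ 722 kN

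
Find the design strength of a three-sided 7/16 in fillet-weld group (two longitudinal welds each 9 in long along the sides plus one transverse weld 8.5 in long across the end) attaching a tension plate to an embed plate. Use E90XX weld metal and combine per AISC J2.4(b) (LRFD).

φR_n ≈ 351 kip

E90XX → F_EXX = 90 ksi.
t_e = 0.707 × 0.4375 = 0.3093 in.
R_nwl = 0.6 × 90 × 0.3093 × 18 = 300.7 kip (longitudinal, 2 welds).
R_nwt = 0.6 × 90 × 0.3093 × 8.5 = 142 kip (transverse, base value).
(i) R_nwl + R_nwt = 442.6 kip; (ii) 0.85 R_nwl + 1.5 R_nwt = 468.5 kip.
R_n = max = 468.5 kip [governs: (ii)]; φR_n = 351.4 kip.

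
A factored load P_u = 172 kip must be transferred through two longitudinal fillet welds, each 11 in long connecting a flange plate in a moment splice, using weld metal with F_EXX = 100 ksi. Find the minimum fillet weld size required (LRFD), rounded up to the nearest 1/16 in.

Total weld length L = 22 in.
Required throat t_e = P_u / (φ × 0.6 F_EXX × L) = 172 / (0.75 × 0.6 × 100 × 22) = 0.1737 in.
Required leg w = t_e / 0.707 = 0.2457 in → use 1/4 in.

w = 1/4 in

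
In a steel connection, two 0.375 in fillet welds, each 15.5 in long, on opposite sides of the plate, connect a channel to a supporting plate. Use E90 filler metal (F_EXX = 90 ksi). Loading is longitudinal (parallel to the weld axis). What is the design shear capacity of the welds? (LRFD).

Effective throat t_e = 0.707 × 0.375 = 0.2651 in.
Total length L = 31 in; A_we = 0.2651 × 31 = 8.219 in².
F_nw = 0.6 F_EXX = 0.6 × 90 = 54 ksi.
φR_n = 0.75 × 54 × 8.219 = 332.9 kips.

φR_n ≈ 333 kips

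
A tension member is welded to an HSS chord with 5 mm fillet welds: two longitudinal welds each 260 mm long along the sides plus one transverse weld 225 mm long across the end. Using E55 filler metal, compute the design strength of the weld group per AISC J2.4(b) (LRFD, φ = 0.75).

E55XX → F_EXX = 550 MPa.
t_e = 0.707 × 5 = 3.535 mm.
R_nwl = 0.6 × 550 × 3.535 × 520 × 10⁻³ = 606.6 kN (longitudinal, 2 welds).
R_nwt = 0.6 × 550 × 3.535 × 225 × 10⁻³ = 262.5 kN (transverse, base value).
(i) R_nwl + R_nwt = 869.1 kN; (ii) 0.85 R_nwl + 1.5 R_nwt = 909.3 kN.
R_n = max = 909.3 kN [governs: (ii)]; φR_n = 682 kN.

φR_n ≈ 682 kN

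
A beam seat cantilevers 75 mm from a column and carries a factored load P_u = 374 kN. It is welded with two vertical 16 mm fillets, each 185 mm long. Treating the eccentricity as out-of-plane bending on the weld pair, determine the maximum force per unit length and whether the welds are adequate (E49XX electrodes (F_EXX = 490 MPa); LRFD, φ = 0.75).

f_max ≈ 2660 N/mm; NOT adequate

L_w = 2 × 185 = 370 mm; section modulus (unit throat) S = 2 × L²/6 = 11410 mm².
Direct shear f_v = P/L_w = 374×10³/370 = 1011 N/mm.
Moment M = P × e = 374×10³ × 75 = 28050000 N·mm; bending f_b = M/S = 2459 N/mm.
f_max = √(f_v² + f_b²) = √(1011² + 2459²) = 2658 N/mm.
φr_n = 0.75 × 0.6 × 490 × (0.707 × 16) = 2494 N/mm → NOT adequate.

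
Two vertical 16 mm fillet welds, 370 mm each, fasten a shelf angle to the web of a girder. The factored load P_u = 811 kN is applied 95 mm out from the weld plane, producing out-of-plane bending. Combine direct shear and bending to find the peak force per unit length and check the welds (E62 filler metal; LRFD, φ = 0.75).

E62XX → F_EXX = 620 MPa.
L_w = 2 × 370 = 740 mm; section modulus (unit throat) S = 2 × L²/6 = 45630 mm².
Direct shear f_v = P/L_w = 811×10³/740 = 1096 N/mm.
Moment M = P × e = 811×10³ × 95 = 77045000 N·mm; bending f_b = M/S = 1688 N/mm.
f_max = √(f_v² + f_b²) = √(1096² + 1688²) = 2013 N/mm.
φr_n = 0.75 × 0.6 × 620 × (0.707 × 16) = 3156 N/mm → adequate.

f_max ≈ 2010 N/mm; adequate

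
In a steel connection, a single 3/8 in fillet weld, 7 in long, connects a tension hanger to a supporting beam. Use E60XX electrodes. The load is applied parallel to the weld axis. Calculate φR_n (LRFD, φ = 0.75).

E60XX → F_EXX = 60 ksi.
Effective throat t_e = 0.707 × 0.375 = 0.2651 in.
Total length L = 7 in; A_we = 0.2651 × 7 = 1.856 in².
F_nw = 0.6 F_EXX = 0.6 × 60 = 36 ksi.
φR_n = 0.75 × 36 × 1.856 = 50.11 kips.

φR_n ≈ 50.1 kips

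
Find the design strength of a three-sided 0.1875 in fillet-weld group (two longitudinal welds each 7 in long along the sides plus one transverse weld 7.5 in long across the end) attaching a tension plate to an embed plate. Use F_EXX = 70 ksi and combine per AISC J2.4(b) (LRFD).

φR_n ≈ 96.7 kips

t_e = 0.707 × 0.1875 = 0.1326 in.
R_nwl = 0.6 × 70 × 0.1326 × 14 = 77.95 kips (longitudinal, 2 welds).
R_nwt = 0.6 × 70 × 0.1326 × 7.5 = 41.76 kips (transverse, base value).
(i) R_nwl + R_nwt = 119.7 kips; (ii) 0.85 R_nwl + 1.5 R_nwt = 128.9 kips.
R_n = max = 128.9 kips [governs: (ii)]; φR_n = 96.67 kips.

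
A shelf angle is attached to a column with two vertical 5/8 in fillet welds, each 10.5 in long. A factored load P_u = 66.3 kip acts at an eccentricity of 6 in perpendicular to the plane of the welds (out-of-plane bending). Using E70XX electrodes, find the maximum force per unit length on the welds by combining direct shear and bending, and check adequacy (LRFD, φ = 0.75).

E70XX → F_EXX = 70 ksi.
L_w = 2 × 10.5 = 21 in; section modulus (unit throat) S = 2 × L²/6 = 36.75 in².
Direct shear f_v = P/L_w = 66.3/21 = 3.157 kip/in.
Moment M = P × e = 66.3 × 6 = 397.8 kip·in; bending f_b = M/S = 10.82 kip/in.
f_max = √(f_v² + f_b²) = √(3.157² + 10.82²) = 11.28 kip/in.
φr_n = 0.75 × 0.6 × 70 × (0.707 × 0.625) = 13.92 kip/in → adequate.

f_max ≈ 11.3 kip/in; adequate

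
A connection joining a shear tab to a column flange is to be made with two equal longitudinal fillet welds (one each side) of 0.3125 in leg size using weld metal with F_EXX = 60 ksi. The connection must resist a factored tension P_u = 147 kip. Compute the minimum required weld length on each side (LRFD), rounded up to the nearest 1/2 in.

Throat t_e = 0.707 × 0.3125 = 0.2209 in.
φr_n = 0.75 × 0.6 × 60 × 0.2209 = 5.965 kip/in.
L_req = P_u / φr_n = 147 / 5.965 = 24.64 in total.
Per side: 24.64 / 2 = 12.32 in.
Round up → use L = 12.5 in on each side.

L = 12.5 in on each side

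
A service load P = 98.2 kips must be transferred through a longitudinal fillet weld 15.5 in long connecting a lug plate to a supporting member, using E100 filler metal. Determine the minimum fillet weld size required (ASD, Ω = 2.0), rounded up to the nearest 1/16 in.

w = 5/16 in

E100XX → F_EXX = 100 ksi.
Total weld length L = 15.5 in.
Required throat t_e = P × Ω / (0.6 F_EXX × L) = 98.2 × 2.0 / (0.6 × 100 × 15.5) = 0.2112 in.
Required leg w = t_e / 0.707 = 0.2987 in → use 5/16 in.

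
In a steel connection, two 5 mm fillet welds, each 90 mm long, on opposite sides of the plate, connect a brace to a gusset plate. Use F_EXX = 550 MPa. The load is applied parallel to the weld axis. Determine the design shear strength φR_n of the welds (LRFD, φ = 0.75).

φR_n ≈ 157 kN

Effective throat t_e = 0.707 × 5 = 3.535 mm.
Total length L = 180 mm; A_we = 3.535 × 180 = 636.3 mm².
F_nw = 0.6 F_EXX = 0.6 × 550 = 330 MPa.
φR_n = 0.75 × 330 × 636.3 × 10⁻³ = 157.5 kN.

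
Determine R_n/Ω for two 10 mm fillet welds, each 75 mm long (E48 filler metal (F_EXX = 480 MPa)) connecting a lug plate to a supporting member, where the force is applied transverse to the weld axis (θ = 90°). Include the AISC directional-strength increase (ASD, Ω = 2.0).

R_n/Ω ≈ 229 kN

t_e = 0.707 × 10 = 7.07 mm; A_we = 7.07 × 150 = 1060 mm².
Directional factor: 1.0 + 0.5 sin^1.5(90°) = 1.5.
F_nw = 0.6 × 480 × 1.5 = 432 MPa.
R_n/Ω = (432 × 1060) / 2.0 × 10⁻³ = 229.1 kN.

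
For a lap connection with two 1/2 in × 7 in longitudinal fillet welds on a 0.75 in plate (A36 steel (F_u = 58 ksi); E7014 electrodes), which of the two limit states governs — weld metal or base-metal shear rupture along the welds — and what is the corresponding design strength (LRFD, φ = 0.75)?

φR_n ≈ 156 kip (weld metal governs)

E70XX → F_EXX = 70 ksi.
t_e = 0.707 × 0.5 = 0.3535 in; L = 14 in.
Weld metal: φR_n = 0.75 × 0.6 × 70 × 0.3535 × 14 = 155.9 kip.
Base metal (shear rupture): φR_n = 0.75 × 0.6 × 58 × 0.75 × 14 = 274 kip.
Governing: weld metal.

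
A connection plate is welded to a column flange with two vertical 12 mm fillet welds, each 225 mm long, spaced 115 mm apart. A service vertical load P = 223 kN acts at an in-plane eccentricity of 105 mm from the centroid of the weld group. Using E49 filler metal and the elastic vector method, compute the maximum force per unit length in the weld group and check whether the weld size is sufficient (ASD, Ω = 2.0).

f_max ≈ 1180 N/mm; adequate

E49XX → F_EXX = 490 MPa.
Total weld length L_w = 450 mm. Treat welds as unit-width lines.
Polar moment about centroid: J = 2[d³/12 + d(b/2)²] = 2[225³/12 + 225×57.5²] = 3386000 mm³.
Direct shear f_v = P/L_w = 223×10³ / 450 = 495.6 N/mm (vertical).
Torsion M = P·e = 223×10³ × 105 = 23415000 N·mm.
Critical point at (x, y) = (57.5, 112.5) from centroid. f_tx = M·y/J = 777.9 N/mm; f_ty = M·x/J = 397.6 N/mm.
Resultant f_max = √[f_tx² + (f_v + f_ty)²] = √[777.9² + (495.6 + 397.6)²] = 1184 N/mm.
Capacity per unit length: r_n/Ω = (1/2.0) × 0.6 × 490 × (0.707 × 12) = 1247 N/mm.
1184 ≤ 1247 → adequate.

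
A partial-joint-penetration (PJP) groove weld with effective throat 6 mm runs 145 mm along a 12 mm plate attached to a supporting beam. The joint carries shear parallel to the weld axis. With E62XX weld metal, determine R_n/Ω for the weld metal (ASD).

R_n/Ω ≈ 162 kN

E62XX → F_EXX = 620 MPa.
Effective throat (given) t_e = 6 mm.
A_we = 6 × 145 = 870 mm².
F_nw = 0.6 F_EXX = 372 MPa.
R_n/Ω = (372 × 870) / 2.0 × 10⁻³ = 161.8 kN.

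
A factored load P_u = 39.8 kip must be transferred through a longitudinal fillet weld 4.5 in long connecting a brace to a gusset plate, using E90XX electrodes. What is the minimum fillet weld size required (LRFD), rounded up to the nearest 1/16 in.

w = 5/16 in

E90XX → F_EXX = 90 ksi.
Total weld length L = 4.5 in.
Required throat t_e = P_u / (φ × 0.6 F_EXX × L) = 39.8 / (0.75 × 0.6 × 90 × 4.5) = 0.2184 in.
Required leg w = t_e / 0.707 = 0.3089 in → use 5/16 in.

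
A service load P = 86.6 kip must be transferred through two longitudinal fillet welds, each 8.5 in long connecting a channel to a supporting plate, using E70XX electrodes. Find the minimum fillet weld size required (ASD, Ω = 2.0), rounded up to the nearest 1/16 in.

E70XX → F_EXX = 70 ksi.
Total weld length L = 17 in.
Required throat t_e = P × Ω / (0.6 F_EXX × L) = 86.6 × 2.0 / (0.6 × 70 × 17) = 0.2426 in.
Required leg w = t_e / 0.707 = 0.3431 in → use 3/8 in.

w = 3/8 in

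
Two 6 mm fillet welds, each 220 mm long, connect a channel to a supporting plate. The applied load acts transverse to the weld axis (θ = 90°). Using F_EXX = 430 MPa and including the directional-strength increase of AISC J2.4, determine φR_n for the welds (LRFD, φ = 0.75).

t_e = 0.707 × 6 = 4.242 mm; A_we = 4.242 × 440 = 1866 mm².
Directional factor: 1.0 + 0.5 sin^1.5(90°) = 1.5.
F_nw = 0.6 × 430 × 1.5 = 387 MPa.
φR_n = 0.75 × 387 × 1866 × 10⁻³ = 541.7 kN.

φR_n ≈ 542 kN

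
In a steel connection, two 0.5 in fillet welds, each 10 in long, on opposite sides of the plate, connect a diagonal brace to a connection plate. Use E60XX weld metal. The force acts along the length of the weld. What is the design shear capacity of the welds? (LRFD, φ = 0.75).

E60XX → F_EXX = 60 ksi.
Effective throat t_e = 0.707 × 0.5 = 0.3535 in.
Total length L = 20 in; A_we = 0.3535 × 20 = 7.07 in².
F_nw = 0.6 F_EXX = 0.6 × 60 = 36 ksi.
φR_n = 0.75 × 36 × 7.07 = 190.9 kips.

φR_n ≈ 191 kips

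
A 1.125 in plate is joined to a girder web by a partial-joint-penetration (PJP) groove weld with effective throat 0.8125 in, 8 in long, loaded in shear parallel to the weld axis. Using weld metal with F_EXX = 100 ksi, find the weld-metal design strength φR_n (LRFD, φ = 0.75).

φR_n ≈ 292 kip

Effective throat (given) t_e = 0.8125 in.
A_we = 0.8125 × 8 = 6.5 in².
F_nw = 0.6 F_EXX = 60 ksi.
φR_n = 0.75 × 60 × 6.5 = 292.5 kip.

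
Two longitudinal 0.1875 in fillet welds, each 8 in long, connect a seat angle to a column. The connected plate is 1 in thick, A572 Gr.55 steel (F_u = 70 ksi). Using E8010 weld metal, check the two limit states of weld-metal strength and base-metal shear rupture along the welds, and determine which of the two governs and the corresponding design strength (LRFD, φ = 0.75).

E80XX → F_EXX = 80 ksi.
t_e = 0.707 × 0.1875 = 0.1326 in; L = 16 in.
Weld metal: φR_n = 0.75 × 0.6 × 80 × 0.1326 × 16 = 76.36 kip.
Base metal (shear rupture): φR_n = 0.75 × 0.6 × 70 × 1 × 16 = 504 kip.
Governing: weld metal.

φR_n ≈ 76.4 kip (weld metal governs)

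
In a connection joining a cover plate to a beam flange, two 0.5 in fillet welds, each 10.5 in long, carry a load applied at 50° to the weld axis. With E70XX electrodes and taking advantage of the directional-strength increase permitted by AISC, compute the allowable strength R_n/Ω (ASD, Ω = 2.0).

R_n/Ω ≈ 208 kips

E70XX → F_EXX = 70 ksi.
t_e = 0.707 × 0.5 = 0.3535 in; A_we = 0.3535 × 21 = 7.423 in².
Directional factor: 1.0 + 0.5 sin^1.5(50°) = 1.335.
F_nw = 0.6 × 70 × 1.335 = 56.08 ksi.
R_n/Ω = (56.08 × 7.423) / 2.0 = 208.2 kips.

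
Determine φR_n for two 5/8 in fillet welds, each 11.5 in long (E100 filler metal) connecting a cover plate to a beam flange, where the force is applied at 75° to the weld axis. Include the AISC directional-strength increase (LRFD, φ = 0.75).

E100XX → F_EXX = 100 ksi.
t_e = 0.707 × 0.625 = 0.4419 in; A_we = 0.4419 × 23 = 10.16 in².
Directional factor: 1.0 + 0.5 sin^1.5(75°) = 1.475.
F_nw = 0.6 × 100 × 1.475 = 88.48 ksi.
φR_n = 0.75 × 88.48 × 10.16 = 674.4 kips.

φR_n ≈ 674 kips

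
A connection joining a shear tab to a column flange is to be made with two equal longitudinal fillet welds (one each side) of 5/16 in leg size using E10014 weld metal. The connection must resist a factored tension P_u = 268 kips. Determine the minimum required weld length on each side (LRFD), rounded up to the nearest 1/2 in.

L = 13.5 in on each side

E100XX → F_EXX = 100 ksi.
Throat t_e = 0.707 × 0.3125 = 0.2209 in.
φr_n = 0.75 × 0.6 × 100 × 0.2209 = 9.942 kips/in.
L_req = P_u / φr_n = 268 / 9.942 = 26.96 in total.
Per side: 26.96 / 2 = 13.48 in.
Round up → use L = 13.5 in on each side.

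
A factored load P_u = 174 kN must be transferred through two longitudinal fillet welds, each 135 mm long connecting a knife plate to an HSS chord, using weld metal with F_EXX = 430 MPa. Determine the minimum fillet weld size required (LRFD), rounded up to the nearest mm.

Total weld length L = 270 mm.
Required throat t_e = P_u / (φ × 0.6 F_EXX × L) = 174 / (0.75 × 0.6 × 430 × 270 × 10⁻³) = 3.33 mm.
Required leg w = t_e / 0.707 = 4.711 mm → use 5 mm.

w = 5 mm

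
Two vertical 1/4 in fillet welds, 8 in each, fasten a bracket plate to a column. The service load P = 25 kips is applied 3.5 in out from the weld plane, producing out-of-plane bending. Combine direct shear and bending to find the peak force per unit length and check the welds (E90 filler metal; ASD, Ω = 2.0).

E90XX → F_EXX = 90 ksi.
L_w = 2 × 8 = 16 in; section modulus (unit throat) S = 2 × L²/6 = 21.33 in².
Direct shear f_v = P/L_w = 25/16 = 1.562 kip/in.
Moment M = P × e = 25 × 3.5 = 87.5 kip·in; bending f_b = M/S = 4.102 kip/in.
f_max = √(f_v² + f_b²) = √(1.562² + 4.102²) = 4.389 kip/in.
r_n/Ω = (1/2.0) × 0.6 × 90 × (0.707 × 0.25) = 4.772 kip/in → adequate.

f_max ≈ 4.39 kip/in; adequate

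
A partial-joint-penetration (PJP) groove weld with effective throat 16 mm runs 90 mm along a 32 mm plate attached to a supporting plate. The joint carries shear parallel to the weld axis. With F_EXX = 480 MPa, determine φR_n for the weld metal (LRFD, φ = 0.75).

Effective throat (given) t_e = 16 mm.
A_we = 16 × 90 = 1440 mm².
F_nw = 0.6 F_EXX = 288 MPa.
φR_n = 0.75 × 288 × 1440 × 10⁻³ = 311 kN.

φR_n ≈ 311 kN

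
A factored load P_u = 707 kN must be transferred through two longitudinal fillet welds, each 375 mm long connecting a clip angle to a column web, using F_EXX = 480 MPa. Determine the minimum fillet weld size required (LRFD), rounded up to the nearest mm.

w = 7 mm

Total weld length L = 750 mm.
Required throat t_e = P_u / (φ × 0.6 F_EXX × L) = 707 / (0.75 × 0.6 × 480 × 750 × 10⁻³) = 4.364 mm.
Required leg w = t_e / 0.707 = 6.173 mm → use 7 mm.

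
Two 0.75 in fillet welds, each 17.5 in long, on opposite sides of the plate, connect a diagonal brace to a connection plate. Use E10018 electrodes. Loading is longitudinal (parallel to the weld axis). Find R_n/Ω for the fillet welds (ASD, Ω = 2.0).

R_n/Ω ≈ 557 kips

E100XX → F_EXX = 100 ksi.
Effective throat t_e = 0.707 × 0.75 = 0.5302 in.
Total length L = 35 in; A_we = 0.5302 × 35 = 18.56 in².
F_nw = 0.6 F_EXX = 0.6 × 100 = 60 ksi.
R_n = 60 × 18.56 = 1114 kips; R_n/Ω = 1114/2.0 = 556.8 kips.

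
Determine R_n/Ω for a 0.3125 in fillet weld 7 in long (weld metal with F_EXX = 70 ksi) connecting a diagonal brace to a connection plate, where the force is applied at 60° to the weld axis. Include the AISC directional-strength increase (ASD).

t_e = 0.707 × 0.3125 = 0.2209 in; A_we = 0.2209 × 7 = 1.547 in².
Directional factor: 1.0 + 0.5 sin^1.5(60°) = 1.403.
F_nw = 0.6 × 70 × 1.403 = 58.92 ksi.
R_n/Ω = (58.92 × 1.547) / 2.0 = 45.57 kip.

R_n/Ω ≈ 45.6 kip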